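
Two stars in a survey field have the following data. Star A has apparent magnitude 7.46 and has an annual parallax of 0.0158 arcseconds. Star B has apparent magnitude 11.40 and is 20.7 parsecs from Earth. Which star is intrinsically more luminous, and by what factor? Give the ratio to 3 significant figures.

Star A: d = 1/p = 1/0.0158″ = 63.29 pc
Star A: M = m − 5 log₁₀ d + 5 = 7.46 − 5·1.8013 + 5 = 3.453
Star B: M = m − 5 log₁₀ d + 5 = 11.40 − 5·1.3160 + 5 = 9.820
ΔM = M_A − M_B = 3.453 − (9.820) = -6.367; smaller M is more luminous → Star A.
L ratio = 10^(0.4 |ΔM|) = 10^2.547 = 352.2

Star A is more luminous, by a factor of 352.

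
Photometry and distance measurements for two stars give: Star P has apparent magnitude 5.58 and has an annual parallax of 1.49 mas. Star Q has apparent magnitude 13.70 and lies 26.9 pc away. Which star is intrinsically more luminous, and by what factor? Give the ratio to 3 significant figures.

Star P: p = 1.49 mas = 1.49×10^-3″ → d = 1/p = 671.1 pc
Star P: M = m − 5 log₁₀ d + 5 = 5.58 − 5·2.8268 + 5 = -3.554
Star Q: M = m − 5 log₁₀ d + 5 = 13.70 − 5·1.4298 + 5 = 11.551
ΔM = M_P − M_Q = -3.554 − (11.551) = -15.105; smaller M is more luminous → Star P.
L ratio = 10^(0.4 |ΔM|) = 10^6.042 = 1.102×10^6

Star P is more luminous, by a factor of 1.10×10^6.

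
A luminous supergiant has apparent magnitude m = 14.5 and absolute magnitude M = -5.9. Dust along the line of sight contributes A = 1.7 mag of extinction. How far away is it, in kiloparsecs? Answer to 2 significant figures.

d ≈ 55 kpc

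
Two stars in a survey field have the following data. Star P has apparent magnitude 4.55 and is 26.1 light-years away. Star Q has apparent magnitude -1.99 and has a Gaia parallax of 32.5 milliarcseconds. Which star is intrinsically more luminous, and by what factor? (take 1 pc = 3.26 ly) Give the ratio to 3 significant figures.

Star P: d = 26.1 ly / 3.26 = 8.006 pc
Star P: M = m − 5 log₁₀ d + 5 = 4.55 − 5·0.9034 + 5 = 5.033
Star Q: p = 32.5 mas = 0.0325″ → d = 1/p = 30.77 pc
Star Q: M = m − 5 log₁₀ d + 5 = -1.99 − 5·1.4881 + 5 = -4.431
ΔM = M_P − M_Q = 5.033 − (-4.431) = 9.463; smaller M is more luminous → Star Q.
L ratio = 10^(0.4 |ΔM|) = 10^3.785 = 6101

Star Q is more luminous, by a factor of 6100.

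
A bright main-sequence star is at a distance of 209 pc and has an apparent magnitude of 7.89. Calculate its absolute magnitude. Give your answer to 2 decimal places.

5 log₁₀(d/10 pc) = 5 log₁₀(209.0) − 5 = 6.601
M = m − 5 log₁₀(d/10) = 7.89 − 6.601 = 1.289

M ≈ 1.29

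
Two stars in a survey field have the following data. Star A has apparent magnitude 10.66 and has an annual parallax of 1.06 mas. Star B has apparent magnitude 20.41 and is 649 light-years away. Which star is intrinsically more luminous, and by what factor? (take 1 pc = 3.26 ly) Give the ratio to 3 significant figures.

Star A is more luminous, by a factor of 178000.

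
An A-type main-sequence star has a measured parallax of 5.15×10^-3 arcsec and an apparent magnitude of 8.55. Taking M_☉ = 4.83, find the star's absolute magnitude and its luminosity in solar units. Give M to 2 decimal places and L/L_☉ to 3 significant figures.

M ≈ 2.11; L/L_☉ ≈ 12.3

d = 1/p = 1/5.15×10^-3″ = 194.2 pc
M = m − 5 log₁₀ d + 5 = 8.55 − 5·2.2882 + 5 = 2.109
M − M_☉ = 2.109 − 4.83 = -2.721
L/L_☉ = 10^(−0.4 × -2.721) = 12.26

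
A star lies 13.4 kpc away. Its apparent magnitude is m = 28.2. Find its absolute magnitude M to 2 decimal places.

d = 13.4 kpc = 13400 pc
5 log₁₀(d/10 pc) = 5 log₁₀(13400) − 5 = 15.636
M = m − 5 log₁₀(d/10) = 28.2 − 15.636 = 12.564

M ≈ 12.56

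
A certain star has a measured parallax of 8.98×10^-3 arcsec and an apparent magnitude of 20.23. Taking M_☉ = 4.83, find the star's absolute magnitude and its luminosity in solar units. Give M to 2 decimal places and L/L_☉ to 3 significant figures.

M ≈ 15.00; L/L_☉ ≈ 8.58×10^-5

d = 1/p = 1/8.98×10^-3″ = 111.4 pc
M = m − 5 log₁₀ d + 5 = 20.23 − 5·2.0467 + 5 = 14.996
M − M_☉ = 14.996 − 4.83 = 10.166
L/L_☉ = 10^(−0.4 × 10.166) = 8.579×10^-5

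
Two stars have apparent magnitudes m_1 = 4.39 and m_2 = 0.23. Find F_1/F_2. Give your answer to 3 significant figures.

Δm = 4.39 − (0.23) = 4.16
Flux ratio = 10^(−0.4 Δm) = 10^(−0.4 × 4.16) = 10^-1.664 = 0.02168

F_1/F_2 ≈ 0.0217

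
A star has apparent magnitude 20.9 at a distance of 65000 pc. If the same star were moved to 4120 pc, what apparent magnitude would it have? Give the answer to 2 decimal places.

m ≈ 14.91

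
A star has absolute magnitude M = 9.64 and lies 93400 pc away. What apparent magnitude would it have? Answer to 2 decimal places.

m ≈ 29.49

m = M + 5 log₁₀ d − 5 = 9.64 + 5·4.9703 − 5 = 29.492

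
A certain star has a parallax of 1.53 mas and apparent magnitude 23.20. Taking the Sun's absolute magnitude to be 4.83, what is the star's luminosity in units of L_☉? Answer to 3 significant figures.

d = 1/p = 1000/1.53 mas = 653.6 pc
M = m − 5 log₁₀ d + 5 = 23.20 − 5·2.8153 + 5 = 14.123
M − M_☉ = 14.123 − 4.83 = 9.293
L/L_☉ = 10^(−0.4 × 9.293) = 1.917×10^-4

L/L_☉ ≈ 1.92×10^-4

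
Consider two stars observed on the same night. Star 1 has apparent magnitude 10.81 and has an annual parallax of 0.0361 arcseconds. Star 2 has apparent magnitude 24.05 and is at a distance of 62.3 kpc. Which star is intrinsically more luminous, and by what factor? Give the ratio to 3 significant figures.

Star 2 is more luminous, by a factor of 25.6.

Star 1: d = 1/p = 1/0.0361″ = 27.70 pc
Star 1: M = m − 5 log₁₀ d + 5 = 10.81 − 5·1.4425 + 5 = 8.598
Star 2: d = 62.3 kpc = 62300 pc
Star 2: M = m − 5 log₁₀ d + 5 = 24.05 − 5·4.7945 + 5 = 5.078
ΔM = M_1 − M_2 = 8.598 − (5.078) = 3.520; smaller M is more luminous → Star 2.
L ratio = 10^(0.4 |ΔM|) = 10^1.408 = 25.59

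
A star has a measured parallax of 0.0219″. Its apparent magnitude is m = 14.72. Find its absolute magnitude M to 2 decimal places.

d = 1/p = 1/0.0219″ = 45.66 pc
5 log₁₀(d/10 pc) = 5 log₁₀(45.66) − 5 = 3.298
M = m − 5 log₁₀(d/10) = 14.72 − 3.298 = 11.422

M ≈ 11.42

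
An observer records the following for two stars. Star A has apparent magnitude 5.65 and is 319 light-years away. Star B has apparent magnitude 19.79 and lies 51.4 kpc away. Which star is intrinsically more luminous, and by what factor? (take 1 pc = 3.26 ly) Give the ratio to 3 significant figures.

Star A is more luminous, by a factor of 1.64.

Star A: d = 319 ly / 3.26 = 97.85 pc
Star A: M = m − 5 log₁₀ d + 5 = 5.65 − 5·1.9906 + 5 = 0.697
Star B: d = 51.4 kpc = 51400 pc
Star B: M = m − 5 log₁₀ d + 5 = 19.79 − 5·4.7110 + 5 = 1.235
ΔM = M_A − M_B = 0.697 − (1.235) = -0.538; smaller M is more luminous → Star A.
L ratio = 10^(0.4 |ΔM|) = 10^0.215 = 1.641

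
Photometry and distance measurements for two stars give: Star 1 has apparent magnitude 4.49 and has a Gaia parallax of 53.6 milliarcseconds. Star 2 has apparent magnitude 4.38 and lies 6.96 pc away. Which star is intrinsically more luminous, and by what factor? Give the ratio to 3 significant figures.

Star 1 is more luminous, by a factor of 6.49.

Star 1: p = 53.6 mas = 0.0536″ → d = 1/p = 18.66 pc
Star 1: M = m − 5 log₁₀ d + 5 = 4.49 − 5·1.2708 + 5 = 3.136
Star 2: M = m − 5 log₁₀ d + 5 = 4.38 − 5·0.8426 + 5 = 5.167
ΔM = M_1 − M_2 = 3.136 − (5.167) = -2.031; smaller M is more luminous → Star 1.
L ratio = 10^(0.4 |ΔM|) = 10^0.812 = 6.493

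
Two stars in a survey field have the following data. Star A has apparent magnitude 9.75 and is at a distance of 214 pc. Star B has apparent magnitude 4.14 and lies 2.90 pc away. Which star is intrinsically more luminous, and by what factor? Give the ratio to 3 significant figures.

Star A: M = m − 5 log₁₀ d + 5 = 9.75 − 5·2.3304 + 5 = 3.098
Star B: M = m − 5 log₁₀ d + 5 = 4.14 − 5·0.4624 + 5 = 6.828
ΔM = M_A − M_B = 3.098 − (6.828) = -3.730; smaller M is more luminous → Star A.
L ratio = 10^(0.4 |ΔM|) = 10^1.492 = 31.05

Star A is more luminous, by a factor of 31.0.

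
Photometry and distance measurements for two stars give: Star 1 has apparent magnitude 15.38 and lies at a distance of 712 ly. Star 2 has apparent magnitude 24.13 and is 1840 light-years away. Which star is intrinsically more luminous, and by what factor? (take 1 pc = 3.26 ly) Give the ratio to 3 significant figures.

Star 1: d = 712 ly / 3.26 = 218.4 pc
Star 1: M = m − 5 log₁₀ d + 5 = 15.38 − 5·2.3393 + 5 = 8.684
Star 2: d = 1840 ly / 3.26 = 564.4 pc
Star 2: M = m − 5 log₁₀ d + 5 = 24.13 − 5·2.7516 + 5 = 15.372
ΔM = M_1 − M_2 = 8.684 − (15.372) = -6.688; smaller M is more luminous → Star 1.
L ratio = 10^(0.4 |ΔM|) = 10^2.675 = 473.5

Star 1 is more luminous, by a factor of 474.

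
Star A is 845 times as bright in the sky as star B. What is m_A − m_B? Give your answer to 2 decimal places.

Pogson: Δm = −2.5 log₁₀(ratio) = −2.5 log₁₀(845) = −2.5 × 2.9269 = -7.317
Star A is brighter, so it has the smaller magnitude: the difference is negative.

m_A − m_B ≈ -7.32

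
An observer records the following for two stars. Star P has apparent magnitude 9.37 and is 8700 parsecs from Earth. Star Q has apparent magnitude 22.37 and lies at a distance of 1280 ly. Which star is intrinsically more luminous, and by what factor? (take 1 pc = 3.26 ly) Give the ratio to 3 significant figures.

Star P: M = m − 5 log₁₀ d + 5 = 9.37 − 5·3.9395 + 5 = -5.328
Star Q: d = 1280 ly / 3.26 = 392.6 pc
Star Q: M = m − 5 log₁₀ d + 5 = 22.37 − 5·2.5940 + 5 = 14.400
ΔM = M_P − M_Q = -5.328 − (14.400) = -19.728; smaller M is more luminous → Star P.
L ratio = 10^(0.4 |ΔM|) = 10^7.891 = 7.781×10^7

Star P is more luminous, by a factor of 7.78×10^7.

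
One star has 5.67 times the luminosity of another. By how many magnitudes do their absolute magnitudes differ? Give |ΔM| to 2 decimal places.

|ΔM| ≈ 1.88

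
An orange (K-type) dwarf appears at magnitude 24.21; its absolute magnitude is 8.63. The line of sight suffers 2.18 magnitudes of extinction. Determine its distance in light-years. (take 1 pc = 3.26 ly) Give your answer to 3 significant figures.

m − M = 5 log₁₀(d/10 pc) + A  ⇒  24.21 − (8.63) − 2.18 = 5 log₁₀(d/10)
13.400 = 5 log₁₀(d/10)
log₁₀ d = (m − M − A)/5 + 1 = 3.6800
d = 10^3.6800 = 4786 pc
= 15600 ly

d ≈ 15600 ly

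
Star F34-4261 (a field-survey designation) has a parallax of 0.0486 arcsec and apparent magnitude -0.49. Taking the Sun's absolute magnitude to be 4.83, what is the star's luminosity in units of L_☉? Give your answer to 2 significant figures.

L/L_☉ ≈ 570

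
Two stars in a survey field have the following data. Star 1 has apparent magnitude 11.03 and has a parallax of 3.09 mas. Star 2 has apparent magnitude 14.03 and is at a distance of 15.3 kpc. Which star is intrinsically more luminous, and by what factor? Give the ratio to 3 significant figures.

Star 2 is more luminous, by a factor of 141.

Star 1: p = 3.09 mas = 3.09×10^-3″ → d = 1/p = 323.6 pc
Star 1: M = m − 5 log₁₀ d + 5 = 11.03 − 5·2.5100 + 5 = 3.480
Star 2: d = 15.3 kpc = 15300 pc
Star 2: M = m − 5 log₁₀ d + 5 = 14.03 − 5·4.1847 + 5 = -1.893
ΔM = M_1 − M_2 = 3.480 − (-1.893) = 5.373; smaller M is more luminous → Star 2.
L ratio = 10^(0.4 |ΔM|) = 10^2.149 = 141.0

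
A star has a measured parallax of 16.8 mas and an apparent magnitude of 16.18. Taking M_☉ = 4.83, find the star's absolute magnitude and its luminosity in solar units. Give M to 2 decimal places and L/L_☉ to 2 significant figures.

d = 1/p = 1000/16.8 mas = 59.52 pc
M = m − 5 log₁₀ d + 5 = 16.18 − 5·1.7747 + 5 = 12.307
M − M_☉ = 12.307 − 4.83 = 7.477
L/L_☉ = 10^(−0.4 × 7.477) = 1.022×10^-3

M ≈ 12.31; L/L_☉ ≈ 1.0×10^-3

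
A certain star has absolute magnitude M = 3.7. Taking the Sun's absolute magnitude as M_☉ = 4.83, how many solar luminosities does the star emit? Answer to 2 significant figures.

L/L_☉ ≈ 2.8

M − M_☉ = 3.7 − 4.83 = -1.130
L/L_☉ = 10^(−0.4 (M − M_☉)) = 10^0.452 = 2.831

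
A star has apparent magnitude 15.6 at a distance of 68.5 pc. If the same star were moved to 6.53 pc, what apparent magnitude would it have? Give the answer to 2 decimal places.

Flux ∝ 1/d², so Δm = 5 log₁₀(d₂/d₁) = 5 log₁₀(6.53/68.5) = -5.104
m₂ = m₁ + Δm = 15.6 + (-5.104) = 10.496

m ≈ 10.50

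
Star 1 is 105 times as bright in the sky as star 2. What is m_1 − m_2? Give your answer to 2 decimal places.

Pogson: Δm = −2.5 log₁₀(ratio) = −2.5 log₁₀(105) = −2.5 × 2.0212 = -5.053
Star 1 is brighter, so it has the smaller magnitude: the difference is negative.

m_1 − m_2 ≈ -5.05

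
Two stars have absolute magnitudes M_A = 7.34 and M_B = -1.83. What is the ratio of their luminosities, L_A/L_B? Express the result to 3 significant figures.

L_A/L_B ≈ 2.15×10^-4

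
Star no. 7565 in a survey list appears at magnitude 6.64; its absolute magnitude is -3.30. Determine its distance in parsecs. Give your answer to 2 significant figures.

Distance modulus: m − M = 6.64 − (-3.30) = 9.940
m − M = 5 log₁₀ d − 5
log₁₀ d = (m − M)/5 + 1 = 2.9880
d = 10^2.9880 = 972.7 pc

d ≈ 970 pc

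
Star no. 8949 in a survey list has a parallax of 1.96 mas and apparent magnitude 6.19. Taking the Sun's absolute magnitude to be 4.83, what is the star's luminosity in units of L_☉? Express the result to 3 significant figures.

L/L_☉ ≈ 744

d = 1/p = 1000/1.96 mas = 510.2 pc
M = m − 5 log₁₀ d + 5 = 6.19 − 5·2.7077 + 5 = -2.349
M − M_☉ = -2.349 − 4.83 = -7.179
L/L_☉ = 10^(−0.4 × -7.179) = 743.9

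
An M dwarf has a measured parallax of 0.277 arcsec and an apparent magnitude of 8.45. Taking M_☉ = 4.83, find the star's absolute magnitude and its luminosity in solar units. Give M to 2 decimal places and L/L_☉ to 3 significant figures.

d = 1/p = 1/0.277″ = 3.610 pc
M = m − 5 log₁₀ d + 5 = 8.45 − 5·0.5575 + 5 = 10.662
M − M_☉ = 10.662 − 4.83 = 5.832
L/L_☉ = 10^(−0.4 × 5.832) = 4.646×10^-3

M ≈ 10.66; L/L_☉ ≈ 4.65×10^-3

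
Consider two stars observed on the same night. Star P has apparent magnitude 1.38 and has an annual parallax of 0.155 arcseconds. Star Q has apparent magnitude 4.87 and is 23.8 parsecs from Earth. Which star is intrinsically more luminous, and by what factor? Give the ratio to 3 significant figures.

Star P: d = 1/p = 1/0.155″ = 6.452 pc
Star P: M = m − 5 log₁₀ d + 5 = 1.38 − 5·0.8097 + 5 = 2.332
Star Q: M = m − 5 log₁₀ d + 5 = 4.87 − 5·1.3766 + 5 = 2.987
ΔM = M_P − M_Q = 2.332 − (2.987) = -0.655; smaller M is more luminous → Star P.
L ratio = 10^(0.4 |ΔM|) = 10^0.262 = 1.829

Star P is more luminous, by a factor of 1.83.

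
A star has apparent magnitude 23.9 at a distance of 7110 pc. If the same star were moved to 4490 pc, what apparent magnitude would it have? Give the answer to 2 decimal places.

Flux ∝ 1/d², so Δm = 5 log₁₀(d₂/d₁) = 5 log₁₀(4490/7110) = -0.998
m₂ = m₁ + Δm = 23.9 + (-0.998) = 22.902

m ≈ 22.90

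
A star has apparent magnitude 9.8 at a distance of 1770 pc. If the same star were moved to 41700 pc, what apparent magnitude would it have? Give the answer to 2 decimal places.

m ≈ 16.66

Flux ∝ 1/d², so Δm = 5 log₁₀(d₂/d₁) = 5 log₁₀(41700/1770) = 6.861
m₂ = m₁ + Δm = 9.8 + (6.861) = 16.661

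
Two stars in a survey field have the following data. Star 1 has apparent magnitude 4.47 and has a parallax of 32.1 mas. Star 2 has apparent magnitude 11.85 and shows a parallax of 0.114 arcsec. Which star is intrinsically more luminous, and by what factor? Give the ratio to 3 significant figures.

Star 1 is more luminous, by a factor of 11300.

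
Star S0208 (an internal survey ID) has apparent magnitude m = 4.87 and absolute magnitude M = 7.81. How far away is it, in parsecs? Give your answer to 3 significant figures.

μ = m − M = -2.940
m − M = 5 log₁₀ d − 5
log₁₀ d = (m − M)/5 + 1 = 0.4120
d = 10^0.4120 = 2.582 pc

d ≈ 2.58 pc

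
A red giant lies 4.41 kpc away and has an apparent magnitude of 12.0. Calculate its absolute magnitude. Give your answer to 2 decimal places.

d = 4.41 kpc = 4410 pc
5 log₁₀(d/10 pc) = 5 log₁₀(4410) − 5 = 13.222
M = m − 5 log₁₀(d/10) = 12.0 − 13.222 = -1.222

M ≈ -1.22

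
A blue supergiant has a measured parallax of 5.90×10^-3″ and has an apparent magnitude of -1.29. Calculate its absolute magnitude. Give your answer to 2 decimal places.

d = 1/p = 1/5.90×10^-3″ = 169.5 pc
5 log₁₀(d/10 pc) = 5 log₁₀(169.5) − 5 = 6.146
M = m − 5 log₁₀(d/10) = -1.29 − 6.146 = -7.436

M ≈ -7.44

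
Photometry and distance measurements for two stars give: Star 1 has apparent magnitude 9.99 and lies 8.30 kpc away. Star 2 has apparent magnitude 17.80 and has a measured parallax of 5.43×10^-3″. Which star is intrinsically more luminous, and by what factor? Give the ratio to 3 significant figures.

Star 1 is more luminous, by a factor of 2.70×10^6.

Star 1: d = 8.30 kpc = 8300 pc
Star 1: M = m − 5 log₁₀ d + 5 = 9.99 − 5·3.9191 + 5 = -4.605
Star 2: d = 1/p = 1/5.43×10^-3″ = 184.2 pc
Star 2: M = m − 5 log₁₀ d + 5 = 17.80 − 5·2.2652 + 5 = 11.474
ΔM = M_1 − M_2 = -4.605 − (11.474) = -16.079; smaller M is more luminous → Star 1.
L ratio = 10^(0.4 |ΔM|) = 10^6.432 = 2.702×10^6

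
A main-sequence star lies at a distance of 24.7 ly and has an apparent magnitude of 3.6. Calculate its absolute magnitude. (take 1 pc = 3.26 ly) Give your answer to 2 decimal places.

d = 24.7 ly / 3.26 = 7.577 pc
5 log₁₀(d/10 pc) = 5 log₁₀(7.577) − 5 = -0.603
M = m − 5 log₁₀(d/10) = 3.6 + 0.603 = 4.203

M ≈ 4.20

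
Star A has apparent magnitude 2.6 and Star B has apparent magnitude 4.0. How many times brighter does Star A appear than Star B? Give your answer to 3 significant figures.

3.63

Δm = 2.6 − (4.0) = -1.4
Flux ratio = 10^(−0.4 Δm) = 10^(−0.4 × -1.4) = 10^0.560 = 3.631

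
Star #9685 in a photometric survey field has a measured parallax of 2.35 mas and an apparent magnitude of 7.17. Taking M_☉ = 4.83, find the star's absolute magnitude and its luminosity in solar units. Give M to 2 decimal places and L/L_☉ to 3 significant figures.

d = 1/p = 1000/2.35 mas = 425.5 pc
M = m − 5 log₁₀ d + 5 = 7.17 − 5·2.6289 + 5 = -0.975
M − M_☉ = -0.975 − 4.83 = -5.805
L/L_☉ = 10^(−0.4 × -5.805) = 209.8

M ≈ -0.97; L/L_☉ ≈ 210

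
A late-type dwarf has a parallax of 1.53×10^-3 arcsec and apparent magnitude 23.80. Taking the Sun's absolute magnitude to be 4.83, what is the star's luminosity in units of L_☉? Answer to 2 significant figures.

L/L_☉ ≈ 1.1×10^-4

d = 1/p = 1/1.53×10^-3″ = 653.6 pc
M = m − 5 log₁₀ d + 5 = 23.80 − 5·2.8153 + 5 = 14.723
M − M_☉ = 14.723 − 4.83 = 9.893
L/L_☉ = 10^(−0.4 × 9.893) = 1.103×10^-4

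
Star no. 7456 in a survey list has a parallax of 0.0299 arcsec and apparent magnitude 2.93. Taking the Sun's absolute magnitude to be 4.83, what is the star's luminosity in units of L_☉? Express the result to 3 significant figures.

L/L_☉ ≈ 64.4

d = 1/p = 1/0.0299″ = 33.44 pc
M = m − 5 log₁₀ d + 5 = 2.93 − 5·1.5243 + 5 = 0.308
M − M_☉ = 0.308 − 4.83 = -4.522
L/L_☉ = 10^(−0.4 × -4.522) = 64.37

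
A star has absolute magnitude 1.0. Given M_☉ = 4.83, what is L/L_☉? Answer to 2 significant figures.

L/L_☉ ≈ 34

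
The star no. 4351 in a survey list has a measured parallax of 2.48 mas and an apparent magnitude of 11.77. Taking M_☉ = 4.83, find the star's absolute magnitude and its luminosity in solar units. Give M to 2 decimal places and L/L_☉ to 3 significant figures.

d = 1/p = 1000/2.48 mas = 403.2 pc
M = m − 5 log₁₀ d + 5 = 11.77 − 5·2.6055 + 5 = 3.742
M − M_☉ = 3.742 − 4.83 = -1.088
L/L_☉ = 10^(−0.4 × -1.088) = 2.723

M ≈ 3.74; L/L_☉ ≈ 2.72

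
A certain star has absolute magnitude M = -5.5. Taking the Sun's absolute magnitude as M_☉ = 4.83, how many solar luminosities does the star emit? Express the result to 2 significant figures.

M − M_☉ = -5.5 − 4.83 = -10.330
L/L_☉ = 10^(−0.4 (M − M_☉)) = 10^4.132 = 13550

L/L_☉ ≈ 14000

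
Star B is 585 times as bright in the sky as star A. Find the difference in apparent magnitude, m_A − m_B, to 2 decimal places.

Pogson: Δm = −2.5 log₁₀(ratio) = −2.5 log₁₀(585) = −2.5 × 2.7672 = -6.918
Star B is brighter so has the smaller magnitude: m_A − m_B is positive.

m_A − m_B ≈ 6.92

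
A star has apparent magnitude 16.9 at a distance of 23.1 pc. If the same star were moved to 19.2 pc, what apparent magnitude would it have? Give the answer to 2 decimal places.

m ≈ 16.50

Flux ∝ 1/d², so Δm = 5 log₁₀(d₂/d₁) = 5 log₁₀(19.2/23.1) = -0.402
m₂ = m₁ + Δm = 16.9 + (-0.402) = 16.498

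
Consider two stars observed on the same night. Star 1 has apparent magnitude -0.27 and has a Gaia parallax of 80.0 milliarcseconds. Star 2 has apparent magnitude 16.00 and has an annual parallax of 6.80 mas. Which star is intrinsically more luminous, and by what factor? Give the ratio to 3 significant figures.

Star 1: p = 80.0 mas = 0.0800″ → d = 1/p = 12.50 pc
Star 1: M = m − 5 log₁₀ d + 5 = -0.27 − 5·1.0969 + 5 = -0.755
Star 2: p = 6.80 mas = 6.80×10^-3″ → d = 1/p = 147.1 pc
Star 2: M = m − 5 log₁₀ d + 5 = 16.00 − 5·2.1675 + 5 = 10.163
ΔM = M_1 − M_2 = -0.755 − (10.163) = -10.917; smaller M is more luminous → Star 1.
L ratio = 10^(0.4 |ΔM|) = 10^4.367 = 23270

Star 1 is more luminous, by a factor of 23300.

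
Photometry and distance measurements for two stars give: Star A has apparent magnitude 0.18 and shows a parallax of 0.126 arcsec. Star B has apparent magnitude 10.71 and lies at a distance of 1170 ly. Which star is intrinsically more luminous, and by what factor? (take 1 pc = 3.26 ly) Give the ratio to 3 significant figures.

Star A is more luminous, by a factor of 7.97.

Star A: d = 1/p = 1/0.126″ = 7.937 pc
Star A: M = m − 5 log₁₀ d + 5 = 0.18 − 5·0.8996 + 5 = 0.682
Star B: d = 1170 ly / 3.26 = 358.9 pc
Star B: M = m − 5 log₁₀ d + 5 = 10.71 − 5·2.5550 + 5 = 2.935
ΔM = M_A − M_B = 0.682 − (2.935) = -2.253; smaller M is more luminous → Star A.
L ratio = 10^(0.4 |ΔM|) = 10^0.901 = 7.968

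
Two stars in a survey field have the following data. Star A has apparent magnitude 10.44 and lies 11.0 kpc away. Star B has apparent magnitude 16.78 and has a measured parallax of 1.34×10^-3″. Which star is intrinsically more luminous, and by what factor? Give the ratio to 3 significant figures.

Star A is more luminous, by a factor of 74600.

Star A: d = 11.0 kpc = 11000 pc
Star A: M = m − 5 log₁₀ d + 5 = 10.44 − 5·4.0414 + 5 = -4.767
Star B: d = 1/p = 1/1.34×10^-3″ = 746.3 pc
Star B: M = m − 5 log₁₀ d + 5 = 16.78 − 5·2.8729 + 5 = 7.416
ΔM = M_A − M_B = -4.767 − (7.416) = -12.182; smaller M is more luminous → Star A.
L ratio = 10^(0.4 |ΔM|) = 10^4.873 = 74640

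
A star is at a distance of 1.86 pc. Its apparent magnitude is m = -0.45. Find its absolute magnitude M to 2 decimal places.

M ≈ 3.20

5 log₁₀(d/10 pc) = 5 log₁₀(1.860) − 5 = -3.652
M = m − 5 log₁₀(d/10) = -0.45 + 3.652 = 3.202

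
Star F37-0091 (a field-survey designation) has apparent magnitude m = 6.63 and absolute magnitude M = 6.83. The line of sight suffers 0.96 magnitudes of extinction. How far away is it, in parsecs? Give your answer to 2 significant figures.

d ≈ 5.9 pc

m − M = 5 log₁₀(d/10 pc) + A  ⇒  6.63 − (6.83) − 0.96 = 5 log₁₀(d/10)
-1.160 = 5 log₁₀(d/10)
log₁₀ d = (m − M − A)/5 + 1 = 0.7680
d = 10^0.7680 = 5.861 pc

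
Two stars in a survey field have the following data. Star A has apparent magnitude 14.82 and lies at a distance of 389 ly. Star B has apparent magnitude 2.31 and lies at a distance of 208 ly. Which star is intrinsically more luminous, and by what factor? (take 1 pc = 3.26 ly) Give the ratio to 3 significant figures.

Star B is more luminous, by a factor of 28900.

Star A: d = 389 ly / 3.26 = 119.3 pc
Star A: M = m − 5 log₁₀ d + 5 = 14.82 − 5·2.0767 + 5 = 9.436
Star B: d = 208 ly / 3.26 = 63.80 pc
Star B: M = m − 5 log₁₀ d + 5 = 2.31 − 5·1.8048 + 5 = -1.714
ΔM = M_A − M_B = 9.436 − (-1.714) = 11.151; smaller M is more luminous → Star B.
L ratio = 10^(0.4 |ΔM|) = 10^4.460 = 28860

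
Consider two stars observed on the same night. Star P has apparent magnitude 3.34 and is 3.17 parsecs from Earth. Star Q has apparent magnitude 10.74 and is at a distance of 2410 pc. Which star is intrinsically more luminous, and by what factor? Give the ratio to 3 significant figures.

Star P: M = m − 5 log₁₀ d + 5 = 3.34 − 5·0.5011 + 5 = 5.835
Star Q: M = m − 5 log₁₀ d + 5 = 10.74 − 5·3.3820 + 5 = -1.170
ΔM = M_P − M_Q = 5.835 − (-1.170) = 7.005; smaller M is more luminous → Star Q.
L ratio = 10^(0.4 |ΔM|) = 10^2.802 = 633.7

Star Q is more luminous, by a factor of 634.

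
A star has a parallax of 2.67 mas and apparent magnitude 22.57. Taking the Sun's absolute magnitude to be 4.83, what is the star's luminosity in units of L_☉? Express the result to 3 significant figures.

d = 1/p = 1000/2.67 mas = 374.5 pc
M = m − 5 log₁₀ d + 5 = 22.57 − 5·2.5735 + 5 = 14.703
M − M_☉ = 14.703 − 4.83 = 9.873
L/L_☉ = 10^(−0.4 × 9.873) = 1.125×10^-4

L/L_☉ ≈ 1.12×10^-4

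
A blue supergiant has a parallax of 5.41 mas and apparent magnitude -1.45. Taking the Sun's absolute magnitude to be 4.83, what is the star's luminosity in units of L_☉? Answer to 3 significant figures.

d = 1/p = 1000/5.41 mas = 184.8 pc
M = m − 5 log₁₀ d + 5 = -1.45 − 5·2.2668 + 5 = -7.784
M − M_☉ = -7.784 − 4.83 = -12.614
L/L_☉ = 10^(−0.4 × -12.614) = 111100

L/L_☉ ≈ 111000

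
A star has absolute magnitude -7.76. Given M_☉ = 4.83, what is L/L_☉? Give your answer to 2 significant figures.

M − M_☉ = -7.76 − 4.83 = -12.590
L/L_☉ = 10^(−0.4 (M − M_☉)) = 10^5.036 = 108600

L/L_☉ ≈ 110000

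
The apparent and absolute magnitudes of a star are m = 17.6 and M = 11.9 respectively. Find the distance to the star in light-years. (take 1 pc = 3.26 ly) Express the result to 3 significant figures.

μ = m − M = 5.700
m − M = 5 log₁₀ d − 5
log₁₀ d = (m − M)/5 + 1 = 2.1400
d = 10^2.1400 = 138.0 pc
= 450.0 ly

d ≈ 450 ly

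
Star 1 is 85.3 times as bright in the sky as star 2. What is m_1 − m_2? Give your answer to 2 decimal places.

Pogson: Δm = −2.5 log₁₀(ratio) = −2.5 log₁₀(85.3) = −2.5 × 1.9309 = -4.827
Star 1 is brighter, so it has the smaller magnitude: the difference is negative.

m_1 − m_2 ≈ -4.83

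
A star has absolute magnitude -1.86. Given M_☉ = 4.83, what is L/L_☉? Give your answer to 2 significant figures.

L/L_☉ ≈ 470

M − M_☉ = -1.86 − 4.83 = -6.690
L/L_☉ = 10^(−0.4 (M − M_☉)) = 10^2.676 = 474.2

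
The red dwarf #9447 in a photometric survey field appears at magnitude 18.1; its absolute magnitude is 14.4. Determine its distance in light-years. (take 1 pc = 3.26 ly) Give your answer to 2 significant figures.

Distance modulus: m − M = 18.1 − (14.4) = 3.700
m − M = 5 log₁₀ d − 5
log₁₀ d = (m − M)/5 + 1 = 1.7400
d = 10^1.7400 = 54.95 pc
= 179.2 ly

d ≈ 180 ly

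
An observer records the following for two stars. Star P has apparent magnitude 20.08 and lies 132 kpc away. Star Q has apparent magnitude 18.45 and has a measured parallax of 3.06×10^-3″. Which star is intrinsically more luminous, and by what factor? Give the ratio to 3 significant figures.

Star P is more luminous, by a factor of 36400.

Star P: d = 132 kpc = 132000 pc
Star P: M = m − 5 log₁₀ d + 5 = 20.08 − 5·5.1206 + 5 = -0.523
Star Q: d = 1/p = 1/3.06×10^-3″ = 326.8 pc
Star Q: M = m − 5 log₁₀ d + 5 = 18.45 − 5·2.5143 + 5 = 10.879
ΔM = M_P − M_Q = -0.523 − (10.879) = -11.401; smaller M is more luminous → Star P.
L ratio = 10^(0.4 |ΔM|) = 10^4.561 = 36360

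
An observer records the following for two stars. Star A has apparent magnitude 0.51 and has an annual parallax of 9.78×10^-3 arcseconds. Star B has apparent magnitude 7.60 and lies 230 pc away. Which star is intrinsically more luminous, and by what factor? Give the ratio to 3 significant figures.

Star A is more luminous, by a factor of 135.

Star A: d = 1/p = 1/9.78×10^-3″ = 102.2 pc
Star A: M = m − 5 log₁₀ d + 5 = 0.51 − 5·2.0097 + 5 = -4.538
Star B: M = m − 5 log₁₀ d + 5 = 7.60 − 5·2.3617 + 5 = 0.791
ΔM = M_A − M_B = -4.538 − (0.791) = -5.330; smaller M is more luminous → Star A.
L ratio = 10^(0.4 |ΔM|) = 10^2.132 = 135.5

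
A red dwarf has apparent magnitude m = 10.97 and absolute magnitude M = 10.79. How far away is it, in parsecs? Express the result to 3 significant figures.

μ = m − M = 0.180
m − M = 5 log₁₀ d − 5
log₁₀ d = (m − M)/5 + 1 = 1.0360
d = 10^1.0360 = 10.86 pc

d ≈ 10.9 pc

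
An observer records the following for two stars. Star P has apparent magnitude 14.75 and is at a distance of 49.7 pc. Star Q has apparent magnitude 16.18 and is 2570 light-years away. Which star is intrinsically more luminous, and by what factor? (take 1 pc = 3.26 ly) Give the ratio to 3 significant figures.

Star Q is more luminous, by a factor of 67.4.

Star P: M = m − 5 log₁₀ d + 5 = 14.75 − 5·1.6964 + 5 = 11.268
Star Q: d = 2570 ly / 3.26 = 788.3 pc
Star Q: M = m − 5 log₁₀ d + 5 = 16.18 − 5·2.8967 + 5 = 6.696
ΔM = M_P − M_Q = 11.268 − (6.696) = 4.572; smaller M is more luminous → Star Q.
L ratio = 10^(0.4 |ΔM|) = 10^1.829 = 67.41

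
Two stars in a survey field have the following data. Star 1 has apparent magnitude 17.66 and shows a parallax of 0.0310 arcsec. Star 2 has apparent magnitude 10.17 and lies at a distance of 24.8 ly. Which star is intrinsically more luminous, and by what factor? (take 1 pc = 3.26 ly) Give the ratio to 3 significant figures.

Star 2 is more luminous, by a factor of 55.1.

Star 1: d = 1/p = 1/0.0310″ = 32.26 pc
Star 1: M = m − 5 log₁₀ d + 5 = 17.66 − 5·1.5086 + 5 = 15.117
Star 2: d = 24.8 ly / 3.26 = 7.607 pc
Star 2: M = m − 5 log₁₀ d + 5 = 10.17 − 5·0.8812 + 5 = 10.764
ΔM = M_1 − M_2 = 15.117 − (10.764) = 4.353; smaller M is more luminous → Star 2.
L ratio = 10^(0.4 |ΔM|) = 10^1.741 = 55.11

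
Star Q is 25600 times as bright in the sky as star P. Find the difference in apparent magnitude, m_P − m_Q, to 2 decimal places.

Pogson: Δm = −2.5 log₁₀(ratio) = −2.5 log₁₀(25600) = −2.5 × 4.4082 = -11.021
Star Q is brighter so has the smaller magnitude: m_P − m_Q is positive.

m_P − m_Q ≈ 11.02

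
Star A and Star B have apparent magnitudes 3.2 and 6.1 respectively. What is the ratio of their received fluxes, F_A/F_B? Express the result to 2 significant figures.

F_A/F_B ≈ 14

Δm = 3.2 − (6.1) = -2.9
Flux ratio = 10^(−0.4 Δm) = 10^(−0.4 × -2.9) = 10^1.160 = 14.45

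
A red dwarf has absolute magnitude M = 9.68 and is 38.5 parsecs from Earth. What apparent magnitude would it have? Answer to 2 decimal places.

m = M + 5 log₁₀ d − 5 = 9.68 + 5·1.5855 − 5 = 12.607

m ≈ 12.61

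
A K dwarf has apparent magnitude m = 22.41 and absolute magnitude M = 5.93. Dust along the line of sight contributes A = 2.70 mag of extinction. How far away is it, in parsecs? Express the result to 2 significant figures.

m − M = 5 log₁₀(d/10 pc) + A  ⇒  22.41 − (5.93) − 2.70 = 5 log₁₀(d/10)
13.780 = 5 log₁₀(d/10)
log₁₀ d = (m − M − A)/5 + 1 = 3.7560
d = 10^3.7560 = 5702 pc

d ≈ 5700 pc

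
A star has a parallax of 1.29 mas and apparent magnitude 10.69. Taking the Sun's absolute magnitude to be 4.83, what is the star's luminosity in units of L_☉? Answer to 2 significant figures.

L/L_☉ ≈ 27

d = 1/p = 1000/1.29 mas = 775.2 pc
M = m − 5 log₁₀ d + 5 = 10.69 − 5·2.8894 + 5 = 1.243
M − M_☉ = 1.243 − 4.83 = -3.587
L/L_☉ = 10^(−0.4 × -3.587) = 27.22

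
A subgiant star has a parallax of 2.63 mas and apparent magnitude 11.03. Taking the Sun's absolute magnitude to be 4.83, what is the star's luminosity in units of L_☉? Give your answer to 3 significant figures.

L/L_☉ ≈ 4.79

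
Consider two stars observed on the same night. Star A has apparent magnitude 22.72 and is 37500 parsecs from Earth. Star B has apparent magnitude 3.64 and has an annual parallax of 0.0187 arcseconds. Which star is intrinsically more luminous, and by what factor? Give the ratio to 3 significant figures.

Star B is more luminous, by a factor of 87.1.

Star A: M = m − 5 log₁₀ d + 5 = 22.72 − 5·4.5740 + 5 = 4.850
Star B: d = 1/p = 1/0.0187″ = 53.48 pc
Star B: M = m − 5 log₁₀ d + 5 = 3.64 − 5·1.7282 + 5 = -0.001
ΔM = M_A − M_B = 4.850 − (-0.001) = 4.851; smaller M is more luminous → Star B.
L ratio = 10^(0.4 |ΔM|) = 10^1.940 = 87.15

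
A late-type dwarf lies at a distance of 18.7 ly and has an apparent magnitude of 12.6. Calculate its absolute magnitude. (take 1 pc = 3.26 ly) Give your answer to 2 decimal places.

M ≈ 13.81

d = 18.7 ly / 3.26 = 5.736 pc
5 log₁₀(d/10 pc) = 5 log₁₀(5.736) − 5 = -1.207
M = m − 5 log₁₀(d/10) = 12.6 + 1.207 = 13.807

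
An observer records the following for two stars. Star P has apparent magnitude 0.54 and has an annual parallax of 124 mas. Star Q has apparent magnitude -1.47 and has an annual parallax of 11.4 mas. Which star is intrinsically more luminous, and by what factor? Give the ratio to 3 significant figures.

Star Q is more luminous, by a factor of 753.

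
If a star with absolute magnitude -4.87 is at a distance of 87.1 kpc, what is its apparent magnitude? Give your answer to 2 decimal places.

m ≈ 14.83

d = 87.1 kpc = 87100 pc
m = M + 5 log₁₀ d − 5 = -4.87 + 5·4.9400 − 5 = 14.830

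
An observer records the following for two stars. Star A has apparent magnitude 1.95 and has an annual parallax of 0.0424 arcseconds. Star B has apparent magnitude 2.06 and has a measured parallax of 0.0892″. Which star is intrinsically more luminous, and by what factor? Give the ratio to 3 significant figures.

Star A is more luminous, by a factor of 4.90.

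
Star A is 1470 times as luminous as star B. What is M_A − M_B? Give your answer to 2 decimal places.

M_A − M_B ≈ -7.92

Pogson: ΔM = −2.5 log₁₀(ratio) = −2.5 log₁₀(1470) = −2.5 × 3.1673 = -7.918
Star A is brighter, so it has the smaller magnitude: the difference is negative.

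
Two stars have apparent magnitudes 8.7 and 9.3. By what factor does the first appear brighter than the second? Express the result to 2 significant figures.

1.7

Magnitude difference = -0.6
Flux ratio = 10^(−0.4 Δm) = 10^(−0.4 × -0.6) = 10^0.240 = 1.738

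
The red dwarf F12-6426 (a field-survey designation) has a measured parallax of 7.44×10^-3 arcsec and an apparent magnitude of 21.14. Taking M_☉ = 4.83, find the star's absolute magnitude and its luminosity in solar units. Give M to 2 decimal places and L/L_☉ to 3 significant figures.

M ≈ 15.50; L/L_☉ ≈ 5.41×10^-5

d = 1/p = 1/7.44×10^-3″ = 134.4 pc
M = m − 5 log₁₀ d + 5 = 21.14 − 5·2.1284 + 5 = 15.498
M − M_☉ = 15.498 − 4.83 = 10.668
L/L_☉ = 10^(−0.4 × 10.668) = 5.406×10^-5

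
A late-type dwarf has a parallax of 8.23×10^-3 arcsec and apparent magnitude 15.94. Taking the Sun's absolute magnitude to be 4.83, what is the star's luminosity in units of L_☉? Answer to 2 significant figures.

d = 1/p = 1/8.23×10^-3″ = 121.5 pc
M = m − 5 log₁₀ d + 5 = 15.94 − 5·2.0846 + 5 = 10.517
M − M_☉ = 10.517 − 4.83 = 5.687
L/L_☉ = 10^(−0.4 × 5.687) = 5.311×10^-3

L/L_☉ ≈ 5.3×10^-3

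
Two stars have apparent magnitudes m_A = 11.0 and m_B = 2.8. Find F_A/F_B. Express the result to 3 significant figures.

F_A/F_B ≈ 5.25×10^-4

Magnitude difference = 8.2
Flux ratio = 10^(−0.4 Δm) = 10^(−0.4 × 8.2) = 10^-3.280 = 5.248×10^-4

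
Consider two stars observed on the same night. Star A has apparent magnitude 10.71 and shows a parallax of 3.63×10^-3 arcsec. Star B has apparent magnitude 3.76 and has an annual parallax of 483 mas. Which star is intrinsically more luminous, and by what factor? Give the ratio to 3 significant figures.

Star A is more luminous, by a factor of 29.4.

Star A: d = 1/p = 1/3.63×10^-3″ = 275.5 pc
Star A: M = m − 5 log₁₀ d + 5 = 10.71 − 5·2.4401 + 5 = 3.510
Star B: p = 483 mas = 0.483″ → d = 1/p = 2.070 pc
Star B: M = m − 5 log₁₀ d + 5 = 3.76 − 5·0.3161 + 5 = 7.180
ΔM = M_A − M_B = 3.510 − (7.180) = -3.670; smaller M is more luminous → Star A.
L ratio = 10^(0.4 |ΔM|) = 10^1.468 = 29.38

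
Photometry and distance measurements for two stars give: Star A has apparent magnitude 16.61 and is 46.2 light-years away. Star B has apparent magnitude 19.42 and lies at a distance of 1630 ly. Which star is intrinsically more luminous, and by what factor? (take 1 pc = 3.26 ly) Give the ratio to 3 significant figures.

Star B is more luminous, by a factor of 93.6.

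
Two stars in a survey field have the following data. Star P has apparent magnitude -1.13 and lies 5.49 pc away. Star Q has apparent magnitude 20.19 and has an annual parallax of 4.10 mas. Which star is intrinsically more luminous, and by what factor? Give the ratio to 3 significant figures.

Star P: M = m − 5 log₁₀ d + 5 = -1.13 − 5·0.7396 + 5 = 0.172
Star Q: p = 4.10 mas = 4.10×10^-3″ → d = 1/p = 243.9 pc
Star Q: M = m − 5 log₁₀ d + 5 = 20.19 − 5·2.3872 + 5 = 13.254
ΔM = M_P − M_Q = 0.172 − (13.254) = -13.082; smaller M is more luminous → Star P.
L ratio = 10^(0.4 |ΔM|) = 10^5.233 = 170900

Star P is more luminous, by a factor of 171000.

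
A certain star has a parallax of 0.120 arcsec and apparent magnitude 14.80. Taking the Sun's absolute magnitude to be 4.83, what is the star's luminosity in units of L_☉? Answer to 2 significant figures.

L/L_☉ ≈ 7.1×10^-5

d = 1/p = 1/0.120″ = 8.333 pc
M = m − 5 log₁₀ d + 5 = 14.80 − 5·0.9208 + 5 = 15.196
M − M_☉ = 15.196 − 4.83 = 10.366
L/L_☉ = 10^(−0.4 × 10.366) = 7.139×10^-5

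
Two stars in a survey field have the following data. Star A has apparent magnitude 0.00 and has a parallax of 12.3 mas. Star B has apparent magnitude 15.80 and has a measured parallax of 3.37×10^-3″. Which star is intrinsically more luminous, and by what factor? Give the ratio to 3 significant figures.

Star A: p = 12.3 mas = 0.0123″ → d = 1/p = 81.30 pc
Star A: M = m − 5 log₁₀ d + 5 = 0.00 − 5·1.9101 + 5 = -4.550
Star B: d = 1/p = 1/3.37×10^-3″ = 296.7 pc
Star B: M = m − 5 log₁₀ d + 5 = 15.80 − 5·2.4724 + 5 = 8.438
ΔM = M_A − M_B = -4.550 − (8.438) = -12.989; smaller M is more luminous → Star A.
L ratio = 10^(0.4 |ΔM|) = 10^5.195 = 156800

Star A is more luminous, by a factor of 157000.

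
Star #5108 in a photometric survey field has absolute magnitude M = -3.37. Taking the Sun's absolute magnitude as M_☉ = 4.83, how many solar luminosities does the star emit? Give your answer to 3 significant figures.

M − M_☉ = -3.37 − 4.83 = -8.200
L/L_☉ = 10^(−0.4 (M − M_☉)) = 10^3.280 = 1905

L/L_☉ ≈ 1910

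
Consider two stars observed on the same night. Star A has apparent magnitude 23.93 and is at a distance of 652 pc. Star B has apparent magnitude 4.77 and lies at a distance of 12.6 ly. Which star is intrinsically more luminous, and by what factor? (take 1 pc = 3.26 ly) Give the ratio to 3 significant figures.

Star B is more luminous, by a factor of 1620.

Star A: M = m − 5 log₁₀ d + 5 = 23.93 − 5·2.8142 + 5 = 14.859
Star B: d = 12.6 ly / 3.26 = 3.865 pc
Star B: M = m − 5 log₁₀ d + 5 = 4.77 − 5·0.5872 + 5 = 6.834
ΔM = M_A − M_B = 14.859 − (6.834) = 8.025; smaller M is more luminous → Star B.
L ratio = 10^(0.4 |ΔM|) = 10^3.210 = 1621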